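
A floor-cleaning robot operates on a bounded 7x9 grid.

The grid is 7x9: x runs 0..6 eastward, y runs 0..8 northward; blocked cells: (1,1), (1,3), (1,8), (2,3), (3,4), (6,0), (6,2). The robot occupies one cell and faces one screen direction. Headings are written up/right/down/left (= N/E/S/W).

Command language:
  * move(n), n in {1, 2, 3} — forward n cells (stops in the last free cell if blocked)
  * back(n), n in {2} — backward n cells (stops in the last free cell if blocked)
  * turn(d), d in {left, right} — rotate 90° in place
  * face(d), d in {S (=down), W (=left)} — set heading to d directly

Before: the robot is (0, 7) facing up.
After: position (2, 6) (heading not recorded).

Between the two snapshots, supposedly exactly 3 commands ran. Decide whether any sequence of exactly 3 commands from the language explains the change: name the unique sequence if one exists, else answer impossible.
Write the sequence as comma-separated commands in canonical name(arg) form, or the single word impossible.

impossible

every 3-command combo misses the target.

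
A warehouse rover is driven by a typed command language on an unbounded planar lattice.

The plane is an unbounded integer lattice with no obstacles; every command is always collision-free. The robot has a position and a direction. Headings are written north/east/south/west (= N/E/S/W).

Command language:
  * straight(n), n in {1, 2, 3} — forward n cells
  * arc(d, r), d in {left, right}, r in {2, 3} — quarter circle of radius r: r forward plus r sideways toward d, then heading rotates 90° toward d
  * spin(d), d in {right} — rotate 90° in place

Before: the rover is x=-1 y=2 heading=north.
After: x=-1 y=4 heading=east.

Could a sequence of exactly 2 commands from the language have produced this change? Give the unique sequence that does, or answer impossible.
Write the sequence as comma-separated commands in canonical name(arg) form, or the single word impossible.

key: cell and facing (now E) both changed — the 2 commands mix motion and turning
t0: x=-1 y=2 heading=north
t=1 straight(2) ⇒ x=-1 y=4 heading=north
t=2 spin(right) ⇒ x=-1 y=4 heading=east
no rival 2-sequence matches.

straight(2), spin(right)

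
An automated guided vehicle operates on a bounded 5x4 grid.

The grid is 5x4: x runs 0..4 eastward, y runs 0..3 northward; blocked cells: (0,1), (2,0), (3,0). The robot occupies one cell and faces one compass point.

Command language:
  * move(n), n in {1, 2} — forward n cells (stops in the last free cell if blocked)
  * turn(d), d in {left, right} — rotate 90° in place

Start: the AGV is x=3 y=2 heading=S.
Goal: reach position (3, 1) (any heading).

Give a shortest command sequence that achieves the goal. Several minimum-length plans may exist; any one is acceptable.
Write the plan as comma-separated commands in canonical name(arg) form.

move(2)

t0: x=3 y=2 heading=S
t=1 move(2) ⇒ x=3 y=1 heading=S
minimal: 1 command(s), checked below 1.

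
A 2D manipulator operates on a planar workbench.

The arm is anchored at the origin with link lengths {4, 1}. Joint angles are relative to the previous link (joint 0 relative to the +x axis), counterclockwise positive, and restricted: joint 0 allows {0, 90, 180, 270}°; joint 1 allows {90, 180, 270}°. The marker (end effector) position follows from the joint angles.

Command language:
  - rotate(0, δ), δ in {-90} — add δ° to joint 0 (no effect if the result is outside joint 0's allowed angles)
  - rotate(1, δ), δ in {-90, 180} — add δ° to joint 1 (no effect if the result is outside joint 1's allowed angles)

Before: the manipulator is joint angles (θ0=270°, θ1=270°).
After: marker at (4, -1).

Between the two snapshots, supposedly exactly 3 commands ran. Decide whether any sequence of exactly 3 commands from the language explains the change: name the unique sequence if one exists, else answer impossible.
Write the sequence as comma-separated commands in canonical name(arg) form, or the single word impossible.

initial: joint angles (θ0=270°, θ1=270°)
[1] after rotate(0, -90): joint angles (θ0=180°, θ1=270°)
[2] after rotate(0, -90): joint angles (θ0=90°, θ1=270°)
[3] after rotate(0, -90): joint angles (θ0=0°, θ1=270°)
no other 3-command option fits: unique.

rotate(0, -90), rotate(0, -90), rotate(0, -90)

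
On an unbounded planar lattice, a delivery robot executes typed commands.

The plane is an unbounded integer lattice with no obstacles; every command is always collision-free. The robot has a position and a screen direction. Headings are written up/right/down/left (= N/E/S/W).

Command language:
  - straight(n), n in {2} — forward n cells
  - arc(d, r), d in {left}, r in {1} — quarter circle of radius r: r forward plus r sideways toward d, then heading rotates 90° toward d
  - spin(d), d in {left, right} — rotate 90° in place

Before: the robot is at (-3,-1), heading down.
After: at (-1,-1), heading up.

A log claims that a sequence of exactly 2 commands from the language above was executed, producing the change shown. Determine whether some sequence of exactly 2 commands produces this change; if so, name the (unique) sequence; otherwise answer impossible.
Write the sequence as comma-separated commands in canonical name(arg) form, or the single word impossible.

key: position moved to (-1,-1) AND the heading swung to N — translation plus rotation needed
initial: at (-3,-1), heading down
t=1 arc(left, 1) ⇒ at (-2,-2), heading right
t=2 arc(left, 1) ⇒ at (-1,-1), heading up
all 16 alternatives checked — unique.

arc(left, 1), arc(left, 1)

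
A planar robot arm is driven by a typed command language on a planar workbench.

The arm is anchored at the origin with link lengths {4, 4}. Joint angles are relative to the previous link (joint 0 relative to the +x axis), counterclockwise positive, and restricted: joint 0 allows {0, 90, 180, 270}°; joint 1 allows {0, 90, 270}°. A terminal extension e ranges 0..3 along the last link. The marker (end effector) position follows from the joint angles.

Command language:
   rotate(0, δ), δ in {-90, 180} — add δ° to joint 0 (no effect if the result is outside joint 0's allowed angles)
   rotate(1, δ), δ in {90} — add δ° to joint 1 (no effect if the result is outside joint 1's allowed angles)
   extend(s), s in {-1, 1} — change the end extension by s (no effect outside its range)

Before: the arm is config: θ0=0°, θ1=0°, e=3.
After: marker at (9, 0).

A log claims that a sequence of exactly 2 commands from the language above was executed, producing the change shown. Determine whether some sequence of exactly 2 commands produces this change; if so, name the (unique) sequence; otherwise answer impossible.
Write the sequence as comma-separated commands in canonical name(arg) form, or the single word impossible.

begin: config: θ0=0°, θ1=0°, e=3
[1] after extend(-1): config: θ0=0°, θ1=0°, e=2
[2] after extend(-1): config: θ0=0°, θ1=0°, e=1
no other 2-command option fits: unique.

extend(-1), extend(-1)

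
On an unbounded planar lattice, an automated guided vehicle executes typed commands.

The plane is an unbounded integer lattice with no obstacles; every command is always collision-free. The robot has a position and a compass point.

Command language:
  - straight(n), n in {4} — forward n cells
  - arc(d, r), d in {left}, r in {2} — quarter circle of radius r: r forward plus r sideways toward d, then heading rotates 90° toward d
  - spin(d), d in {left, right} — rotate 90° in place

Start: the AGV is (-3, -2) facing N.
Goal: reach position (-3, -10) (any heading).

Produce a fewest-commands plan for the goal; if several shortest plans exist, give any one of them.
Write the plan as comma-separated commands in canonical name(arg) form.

spin(right), spin(right), straight(4), straight(4)

from: (-3, -2) facing N
1. spin(right) → (-3, -2) facing E
2. spin(right) → (-3, -2) facing S
3. straight(4) → (-3, -6) facing S
4. straight(4) → (-3, -10) facing S
nothing shorter than 4 reaches the goal.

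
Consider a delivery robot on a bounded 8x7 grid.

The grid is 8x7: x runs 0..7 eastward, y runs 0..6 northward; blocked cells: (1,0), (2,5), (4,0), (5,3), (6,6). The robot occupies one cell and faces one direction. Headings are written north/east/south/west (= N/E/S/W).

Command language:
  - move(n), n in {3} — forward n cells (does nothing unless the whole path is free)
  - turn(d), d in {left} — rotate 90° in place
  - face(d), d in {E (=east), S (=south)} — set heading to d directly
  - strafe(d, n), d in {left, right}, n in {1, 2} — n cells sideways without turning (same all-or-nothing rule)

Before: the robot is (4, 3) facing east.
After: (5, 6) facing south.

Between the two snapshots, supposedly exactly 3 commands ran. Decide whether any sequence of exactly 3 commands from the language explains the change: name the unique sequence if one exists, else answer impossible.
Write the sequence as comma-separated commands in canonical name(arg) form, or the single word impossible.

no 3-step route produces this change.

impossible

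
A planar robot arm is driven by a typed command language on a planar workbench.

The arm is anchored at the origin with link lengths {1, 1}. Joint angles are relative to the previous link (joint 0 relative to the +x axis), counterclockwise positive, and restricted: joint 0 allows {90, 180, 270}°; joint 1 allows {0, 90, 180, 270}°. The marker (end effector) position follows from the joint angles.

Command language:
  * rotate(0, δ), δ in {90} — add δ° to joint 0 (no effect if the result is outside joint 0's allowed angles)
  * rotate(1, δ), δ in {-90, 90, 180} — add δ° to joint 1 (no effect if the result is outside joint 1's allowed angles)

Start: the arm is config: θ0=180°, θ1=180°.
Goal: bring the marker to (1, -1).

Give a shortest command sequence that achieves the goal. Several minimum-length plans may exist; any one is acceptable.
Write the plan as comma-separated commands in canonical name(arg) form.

begin: config: θ0=180°, θ1=180°
1. rotate(0, 90) → config: θ0=270°, θ1=180°
2. rotate(1, -90) → config: θ0=270°, θ1=90°
nothing shorter than 2 reaches the goal.

rotate(0, 90), rotate(1, -90)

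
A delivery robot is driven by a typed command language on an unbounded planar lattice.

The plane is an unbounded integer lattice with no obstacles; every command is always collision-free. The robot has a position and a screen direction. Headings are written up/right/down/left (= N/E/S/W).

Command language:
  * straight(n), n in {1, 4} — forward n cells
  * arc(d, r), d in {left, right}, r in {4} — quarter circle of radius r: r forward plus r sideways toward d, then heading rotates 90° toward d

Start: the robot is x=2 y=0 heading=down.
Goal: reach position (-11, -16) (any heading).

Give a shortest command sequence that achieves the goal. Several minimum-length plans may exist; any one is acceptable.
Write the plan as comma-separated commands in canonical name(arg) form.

arc(right, 4), straight(1), arc(left, 4), straight(4), arc(right, 4)

initial: x=2 y=0 heading=down
t=1 arc(right, 4) ⇒ x=-2 y=-4 heading=left
t=2 straight(1) ⇒ x=-3 y=-4 heading=left
t=3 arc(left, 4) ⇒ x=-7 y=-8 heading=down
t=4 straight(4) ⇒ x=-7 y=-12 heading=down
t=5 arc(right, 4) ⇒ x=-11 y=-16 heading=left
nothing shorter than 5 reaches the goal.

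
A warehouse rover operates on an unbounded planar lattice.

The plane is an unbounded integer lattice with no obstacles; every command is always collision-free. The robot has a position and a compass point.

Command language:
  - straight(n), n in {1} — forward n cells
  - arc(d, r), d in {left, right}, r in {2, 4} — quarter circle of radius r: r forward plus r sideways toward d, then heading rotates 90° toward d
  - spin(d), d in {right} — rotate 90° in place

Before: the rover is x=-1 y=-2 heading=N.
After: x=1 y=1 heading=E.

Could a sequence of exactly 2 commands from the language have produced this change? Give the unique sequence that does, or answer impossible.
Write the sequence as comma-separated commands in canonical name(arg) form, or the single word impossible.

key: running arc(right, 2) before straight(1) would end elsewhere — order is forced
from: x=-1 y=-2 heading=N
t=1 straight(1) ⇒ x=-1 y=-1 heading=N
t=2 arc(right, 2) ⇒ x=1 y=1 heading=E
no other 2-command option fits: unique.

straight(1), arc(right, 2)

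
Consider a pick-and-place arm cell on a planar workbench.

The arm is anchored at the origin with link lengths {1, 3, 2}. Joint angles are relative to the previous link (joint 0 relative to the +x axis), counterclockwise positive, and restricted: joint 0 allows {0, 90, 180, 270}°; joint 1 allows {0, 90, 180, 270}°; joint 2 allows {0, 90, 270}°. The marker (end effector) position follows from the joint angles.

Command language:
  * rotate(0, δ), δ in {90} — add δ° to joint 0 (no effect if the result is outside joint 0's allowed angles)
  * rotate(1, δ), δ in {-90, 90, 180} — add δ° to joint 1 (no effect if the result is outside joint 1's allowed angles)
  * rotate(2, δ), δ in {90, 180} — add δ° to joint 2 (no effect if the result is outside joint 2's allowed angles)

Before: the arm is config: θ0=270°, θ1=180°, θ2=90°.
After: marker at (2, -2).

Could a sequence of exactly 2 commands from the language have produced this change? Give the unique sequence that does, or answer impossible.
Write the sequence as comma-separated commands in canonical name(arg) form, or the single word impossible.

rotate(0, 90), rotate(0, 90)

t0: config: θ0=270°, θ1=180°, θ2=90°
step 1 (rotate(0, 90)): config: θ0=0°, θ1=180°, θ2=90°
step 2 (rotate(0, 90)): config: θ0=90°, θ1=180°, θ2=90°
no rival 2-sequence matches.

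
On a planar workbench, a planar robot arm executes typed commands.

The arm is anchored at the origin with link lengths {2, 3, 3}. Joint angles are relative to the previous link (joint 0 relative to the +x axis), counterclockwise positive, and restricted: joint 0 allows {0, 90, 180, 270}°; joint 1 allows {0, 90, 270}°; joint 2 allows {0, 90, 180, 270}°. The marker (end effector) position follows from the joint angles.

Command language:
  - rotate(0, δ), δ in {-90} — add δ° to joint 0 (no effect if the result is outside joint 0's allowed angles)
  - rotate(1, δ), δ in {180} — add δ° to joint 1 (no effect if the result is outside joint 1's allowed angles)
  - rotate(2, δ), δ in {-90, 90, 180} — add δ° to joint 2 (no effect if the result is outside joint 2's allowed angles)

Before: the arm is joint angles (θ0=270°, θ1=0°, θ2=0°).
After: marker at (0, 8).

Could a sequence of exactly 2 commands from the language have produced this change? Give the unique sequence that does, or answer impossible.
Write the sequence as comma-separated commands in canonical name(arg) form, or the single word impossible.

t0: joint angles (θ0=270°, θ1=0°, θ2=0°)
t=1 rotate(0, -90) ⇒ joint angles (θ0=180°, θ1=0°, θ2=0°)
t=2 rotate(0, -90) ⇒ joint angles (θ0=90°, θ1=0°, θ2=0°)
all 25 alternatives checked — unique.

rotate(0, -90), rotate(0, -90)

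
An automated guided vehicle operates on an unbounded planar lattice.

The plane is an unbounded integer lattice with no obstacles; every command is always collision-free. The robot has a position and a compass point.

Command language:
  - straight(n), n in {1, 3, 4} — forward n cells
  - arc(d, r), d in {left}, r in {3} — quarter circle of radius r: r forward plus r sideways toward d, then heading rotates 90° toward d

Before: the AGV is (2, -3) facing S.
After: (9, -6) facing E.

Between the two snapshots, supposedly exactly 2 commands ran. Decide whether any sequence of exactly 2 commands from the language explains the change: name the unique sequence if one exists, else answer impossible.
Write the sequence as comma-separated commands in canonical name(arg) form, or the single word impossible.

arc(left, 3), straight(4)

key: order matters: swapping arc(left, 3) and straight(4) lands elsewhere
start: (2, -3) facing S
step 1 (arc(left, 3)): (5, -6) facing E
step 2 (straight(4)): (9, -6) facing E
no other 2-command option fits: unique.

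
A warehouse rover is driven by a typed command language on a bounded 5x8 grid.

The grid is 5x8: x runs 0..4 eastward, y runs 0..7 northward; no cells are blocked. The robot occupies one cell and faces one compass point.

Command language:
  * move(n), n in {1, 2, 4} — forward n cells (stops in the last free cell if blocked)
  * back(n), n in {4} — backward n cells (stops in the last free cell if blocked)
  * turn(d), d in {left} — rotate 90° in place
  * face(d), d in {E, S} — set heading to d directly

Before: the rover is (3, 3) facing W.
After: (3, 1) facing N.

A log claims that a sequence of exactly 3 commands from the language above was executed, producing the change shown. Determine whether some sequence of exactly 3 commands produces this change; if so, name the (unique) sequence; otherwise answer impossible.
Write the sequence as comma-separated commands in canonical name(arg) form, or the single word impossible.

impossible

all 343 sequences checked — none match.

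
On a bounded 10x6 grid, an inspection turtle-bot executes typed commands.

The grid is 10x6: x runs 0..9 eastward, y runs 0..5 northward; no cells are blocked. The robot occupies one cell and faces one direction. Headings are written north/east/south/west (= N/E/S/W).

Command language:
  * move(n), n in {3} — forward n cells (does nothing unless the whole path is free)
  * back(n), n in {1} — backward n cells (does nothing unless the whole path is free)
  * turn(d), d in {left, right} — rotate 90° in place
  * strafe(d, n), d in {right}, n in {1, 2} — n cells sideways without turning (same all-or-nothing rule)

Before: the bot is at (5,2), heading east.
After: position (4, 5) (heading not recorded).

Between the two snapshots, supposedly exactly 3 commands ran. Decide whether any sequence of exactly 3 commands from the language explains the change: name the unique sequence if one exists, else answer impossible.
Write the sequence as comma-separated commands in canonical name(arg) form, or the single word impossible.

back(1), turn(left), move(3)

key: order matters: swapping back(1) and move(3) lands elsewhere
begin: at (5,2), heading east
1. back(1) → at (4,2), heading east
2. turn(left) → at (4,2), heading north
3. move(3) → at (4,5), heading north
no rival 3-sequence matches.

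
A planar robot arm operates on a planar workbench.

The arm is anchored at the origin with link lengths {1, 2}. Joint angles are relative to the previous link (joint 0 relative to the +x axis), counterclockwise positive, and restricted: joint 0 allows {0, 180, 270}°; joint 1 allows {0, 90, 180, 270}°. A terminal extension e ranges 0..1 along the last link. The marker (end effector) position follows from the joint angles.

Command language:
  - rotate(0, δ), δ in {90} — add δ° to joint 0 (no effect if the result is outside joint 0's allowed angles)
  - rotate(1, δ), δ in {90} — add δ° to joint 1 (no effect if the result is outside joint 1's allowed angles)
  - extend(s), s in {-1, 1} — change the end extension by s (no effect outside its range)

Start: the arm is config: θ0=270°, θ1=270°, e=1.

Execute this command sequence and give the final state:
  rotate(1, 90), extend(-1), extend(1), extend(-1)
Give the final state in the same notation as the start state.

config: θ0=270°, θ1=0°, e=0

begin: config: θ0=270°, θ1=270°, e=1
t=1 rotate(1, 90) ⇒ config: θ0=270°, θ1=0°, e=1
t=2 extend(-1) ⇒ config: θ0=270°, θ1=0°, e=0
t=3 extend(1) ⇒ config: θ0=270°, θ1=0°, e=1
t=4 extend(-1) ⇒ config: θ0=270°, θ1=0°, e=0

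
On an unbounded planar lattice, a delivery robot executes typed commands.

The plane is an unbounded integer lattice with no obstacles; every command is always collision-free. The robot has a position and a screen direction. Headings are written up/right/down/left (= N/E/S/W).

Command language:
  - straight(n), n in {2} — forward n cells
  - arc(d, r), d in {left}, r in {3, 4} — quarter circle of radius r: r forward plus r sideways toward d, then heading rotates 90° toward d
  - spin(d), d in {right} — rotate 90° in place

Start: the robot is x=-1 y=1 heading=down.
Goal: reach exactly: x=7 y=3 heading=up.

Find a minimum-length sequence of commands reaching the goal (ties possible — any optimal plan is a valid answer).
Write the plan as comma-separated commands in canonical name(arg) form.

start: x=-1 y=1 heading=down
step 1 (arc(left, 4)): x=3 y=-3 heading=right
step 2 (arc(left, 4)): x=7 y=1 heading=up
step 3 (straight(2)): x=7 y=3 heading=up
shorter routes all fall short; 3 is best.

arc(left, 4), arc(left, 4), straight(2)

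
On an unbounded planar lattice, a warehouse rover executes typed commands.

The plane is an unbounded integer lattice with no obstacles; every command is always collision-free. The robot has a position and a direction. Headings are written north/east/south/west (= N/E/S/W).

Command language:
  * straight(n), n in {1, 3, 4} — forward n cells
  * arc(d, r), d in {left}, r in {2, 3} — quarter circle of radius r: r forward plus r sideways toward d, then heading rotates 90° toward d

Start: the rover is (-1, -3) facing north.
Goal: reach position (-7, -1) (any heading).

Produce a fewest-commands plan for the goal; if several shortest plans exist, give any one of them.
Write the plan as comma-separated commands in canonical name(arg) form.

initial: (-1, -3) facing north
step 1 (arc(left, 2)): (-3, -1) facing west
step 2 (straight(4)): (-7, -1) facing west
shorter routes all fall short; 2 is best.

arc(left, 2), straight(4)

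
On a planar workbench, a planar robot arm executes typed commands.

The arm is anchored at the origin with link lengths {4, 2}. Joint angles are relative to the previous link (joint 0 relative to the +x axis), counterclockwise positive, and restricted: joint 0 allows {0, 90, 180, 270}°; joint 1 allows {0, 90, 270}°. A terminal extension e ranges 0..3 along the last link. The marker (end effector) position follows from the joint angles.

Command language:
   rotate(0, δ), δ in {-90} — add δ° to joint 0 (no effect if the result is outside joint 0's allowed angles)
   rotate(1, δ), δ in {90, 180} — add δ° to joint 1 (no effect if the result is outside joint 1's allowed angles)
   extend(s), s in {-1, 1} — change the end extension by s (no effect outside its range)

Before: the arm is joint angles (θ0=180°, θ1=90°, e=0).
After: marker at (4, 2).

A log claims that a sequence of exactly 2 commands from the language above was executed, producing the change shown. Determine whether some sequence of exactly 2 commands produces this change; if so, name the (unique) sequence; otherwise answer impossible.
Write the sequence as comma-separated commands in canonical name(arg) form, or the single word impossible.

begin: joint angles (θ0=180°, θ1=90°, e=0)
step 1 (rotate(0, -90)): joint angles (θ0=90°, θ1=90°, e=0)
step 2 (rotate(0, -90)): joint angles (θ0=0°, θ1=90°, e=0)
all 25 alternatives checked — unique.

rotate(0, -90), rotate(0, -90)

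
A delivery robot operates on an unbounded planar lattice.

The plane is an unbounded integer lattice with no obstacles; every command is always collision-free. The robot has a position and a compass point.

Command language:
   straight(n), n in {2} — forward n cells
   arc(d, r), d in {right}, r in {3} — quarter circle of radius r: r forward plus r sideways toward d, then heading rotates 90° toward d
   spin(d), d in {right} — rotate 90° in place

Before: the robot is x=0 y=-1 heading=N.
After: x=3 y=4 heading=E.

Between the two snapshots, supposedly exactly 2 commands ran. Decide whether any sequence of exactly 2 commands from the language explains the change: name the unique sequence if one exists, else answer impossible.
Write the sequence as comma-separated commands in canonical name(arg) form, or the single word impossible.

straight(2), arc(right, 3)

key: cell and facing (now E) both changed — the 2 commands mix motion and turning
start: x=0 y=-1 heading=N
1. straight(2) → x=0 y=1 heading=N
2. arc(right, 3) → x=3 y=4 heading=E
no other 2-command option fits: unique.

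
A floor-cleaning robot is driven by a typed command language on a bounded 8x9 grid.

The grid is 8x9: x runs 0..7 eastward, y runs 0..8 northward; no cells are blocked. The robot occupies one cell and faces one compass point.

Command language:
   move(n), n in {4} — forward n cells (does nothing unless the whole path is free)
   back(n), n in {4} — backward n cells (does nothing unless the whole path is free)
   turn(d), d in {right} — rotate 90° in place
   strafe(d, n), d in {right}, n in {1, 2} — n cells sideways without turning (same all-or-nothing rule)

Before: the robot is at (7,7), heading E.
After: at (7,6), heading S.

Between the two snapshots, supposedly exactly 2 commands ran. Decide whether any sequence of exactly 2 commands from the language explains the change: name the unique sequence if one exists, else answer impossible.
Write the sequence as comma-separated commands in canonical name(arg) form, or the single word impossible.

strafe(right, 1), turn(right)

key: running turn(right) before strafe(right, 1) would end elsewhere — order is forced
initial: at (7,7), heading E
1. strafe(right, 1) → at (7,6), heading E
2. turn(right) → at (7,6), heading S
no rival 2-sequence matches.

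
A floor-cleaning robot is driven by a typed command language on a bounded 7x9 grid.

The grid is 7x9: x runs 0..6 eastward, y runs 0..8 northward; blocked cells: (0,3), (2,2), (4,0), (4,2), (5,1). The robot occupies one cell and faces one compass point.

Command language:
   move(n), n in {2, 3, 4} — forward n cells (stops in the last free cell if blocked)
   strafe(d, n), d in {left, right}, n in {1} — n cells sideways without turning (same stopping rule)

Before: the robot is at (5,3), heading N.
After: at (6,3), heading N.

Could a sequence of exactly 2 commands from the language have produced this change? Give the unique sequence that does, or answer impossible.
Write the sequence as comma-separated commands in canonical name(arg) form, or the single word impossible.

key: still facing N at the end — nothing in the sequence rotates
from: at (5,3), heading N
[1] after strafe(right, 1): at (6,3), heading N
[2] after strafe(right, 1): at (6,3), heading N
no other 2-command option fits: unique.

strafe(right, 1), strafe(right, 1)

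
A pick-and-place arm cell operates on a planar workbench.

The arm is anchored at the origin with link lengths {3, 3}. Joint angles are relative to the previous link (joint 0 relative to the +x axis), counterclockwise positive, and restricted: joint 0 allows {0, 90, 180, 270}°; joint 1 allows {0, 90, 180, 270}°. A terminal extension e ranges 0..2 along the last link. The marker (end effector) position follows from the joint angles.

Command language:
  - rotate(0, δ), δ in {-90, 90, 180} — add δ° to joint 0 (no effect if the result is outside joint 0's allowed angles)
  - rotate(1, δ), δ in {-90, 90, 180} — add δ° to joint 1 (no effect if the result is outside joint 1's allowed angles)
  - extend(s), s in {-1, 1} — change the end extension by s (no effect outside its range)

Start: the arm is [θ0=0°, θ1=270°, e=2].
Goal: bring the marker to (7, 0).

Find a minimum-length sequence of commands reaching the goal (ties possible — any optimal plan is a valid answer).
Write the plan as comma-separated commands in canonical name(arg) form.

extend(-1), rotate(1, 90)

t0: [θ0=0°, θ1=270°, e=2]
1. extend(-1) → [θ0=0°, θ1=270°, e=1]
2. rotate(1, 90) → [θ0=0°, θ1=0°, e=1]
minimal: 2 command(s), checked below 2.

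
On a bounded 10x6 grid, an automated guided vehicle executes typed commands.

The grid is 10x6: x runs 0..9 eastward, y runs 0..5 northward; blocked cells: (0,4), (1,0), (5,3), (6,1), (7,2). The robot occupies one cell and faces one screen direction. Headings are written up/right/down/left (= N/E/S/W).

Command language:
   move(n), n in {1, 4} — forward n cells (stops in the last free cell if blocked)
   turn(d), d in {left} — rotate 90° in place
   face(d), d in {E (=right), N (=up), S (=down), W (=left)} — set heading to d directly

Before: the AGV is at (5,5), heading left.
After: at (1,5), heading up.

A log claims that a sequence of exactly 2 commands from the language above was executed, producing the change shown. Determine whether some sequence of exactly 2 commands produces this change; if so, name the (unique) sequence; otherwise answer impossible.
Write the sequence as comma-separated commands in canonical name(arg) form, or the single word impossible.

key: running face(N) before move(4) would end elsewhere — order is forced
from: at (5,5), heading left
step 1 (move(4)): at (1,5), heading left
step 2 (face(N)): at (1,5), heading up
no other 2-command option fits: unique.

move(4), face(N)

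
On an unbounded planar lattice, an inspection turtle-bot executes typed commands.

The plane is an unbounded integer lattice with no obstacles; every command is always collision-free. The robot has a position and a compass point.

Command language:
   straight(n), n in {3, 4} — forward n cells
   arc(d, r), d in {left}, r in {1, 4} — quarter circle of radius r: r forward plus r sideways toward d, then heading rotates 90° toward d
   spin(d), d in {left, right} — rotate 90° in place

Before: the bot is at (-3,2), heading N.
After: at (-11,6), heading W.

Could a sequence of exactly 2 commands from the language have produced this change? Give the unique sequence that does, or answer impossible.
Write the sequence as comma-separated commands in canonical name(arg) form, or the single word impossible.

key: running straight(4) before arc(left, 4) would end elsewhere — order is forced
start: at (-3,2), heading N
[1] after arc(left, 4): at (-7,6), heading W
[2] after straight(4): at (-11,6), heading W
no rival 2-sequence matches.

arc(left, 4), straight(4)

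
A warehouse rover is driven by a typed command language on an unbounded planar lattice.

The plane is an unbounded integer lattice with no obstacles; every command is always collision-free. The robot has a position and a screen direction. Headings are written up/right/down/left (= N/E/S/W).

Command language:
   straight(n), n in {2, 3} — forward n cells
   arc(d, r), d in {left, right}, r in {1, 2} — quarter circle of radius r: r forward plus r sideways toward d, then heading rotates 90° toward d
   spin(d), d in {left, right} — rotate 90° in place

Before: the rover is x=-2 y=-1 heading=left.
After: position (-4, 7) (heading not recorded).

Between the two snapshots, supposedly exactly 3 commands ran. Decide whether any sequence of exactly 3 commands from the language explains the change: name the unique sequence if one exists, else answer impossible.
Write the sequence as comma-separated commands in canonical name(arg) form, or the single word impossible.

key: order matters: swapping arc(right, 2) and straight(3) lands elsewhere
from: x=-2 y=-1 heading=left
[1] after arc(right, 2): x=-4 y=1 heading=up
[2] after straight(3): x=-4 y=4 heading=up
[3] after straight(3): x=-4 y=7 heading=up
no rival 3-sequence matches.

arc(right, 2), straight(3), straight(3)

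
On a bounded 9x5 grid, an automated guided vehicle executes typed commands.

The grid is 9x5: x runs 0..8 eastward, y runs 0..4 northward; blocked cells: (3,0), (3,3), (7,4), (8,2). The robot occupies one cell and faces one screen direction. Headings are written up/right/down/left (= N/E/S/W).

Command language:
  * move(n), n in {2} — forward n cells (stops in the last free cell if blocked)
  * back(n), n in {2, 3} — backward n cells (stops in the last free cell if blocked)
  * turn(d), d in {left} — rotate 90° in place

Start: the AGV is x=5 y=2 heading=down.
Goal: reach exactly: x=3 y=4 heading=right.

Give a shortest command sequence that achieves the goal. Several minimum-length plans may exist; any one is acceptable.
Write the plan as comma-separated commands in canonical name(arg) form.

back(3), turn(left), back(2)

begin: x=5 y=2 heading=down
1. back(3) → x=5 y=4 heading=down
2. turn(left) → x=5 y=4 heading=right
3. back(2) → x=3 y=4 heading=right
nothing shorter than 3 reaches the goal.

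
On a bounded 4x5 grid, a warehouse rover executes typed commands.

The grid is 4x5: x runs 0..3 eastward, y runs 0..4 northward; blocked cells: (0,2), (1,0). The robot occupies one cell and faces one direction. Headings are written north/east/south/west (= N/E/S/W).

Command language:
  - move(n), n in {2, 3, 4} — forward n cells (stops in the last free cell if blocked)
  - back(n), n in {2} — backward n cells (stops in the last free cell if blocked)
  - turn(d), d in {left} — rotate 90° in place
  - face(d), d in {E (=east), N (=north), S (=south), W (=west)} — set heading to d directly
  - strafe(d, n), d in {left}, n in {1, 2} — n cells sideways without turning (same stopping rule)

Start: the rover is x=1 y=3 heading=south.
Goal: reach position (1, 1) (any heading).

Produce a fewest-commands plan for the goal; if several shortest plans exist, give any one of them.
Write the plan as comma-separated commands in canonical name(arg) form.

from: x=1 y=3 heading=south
step 1 (move(3)): x=1 y=1 heading=south
no 0-step plan works, so 1 is optimal.

move(3)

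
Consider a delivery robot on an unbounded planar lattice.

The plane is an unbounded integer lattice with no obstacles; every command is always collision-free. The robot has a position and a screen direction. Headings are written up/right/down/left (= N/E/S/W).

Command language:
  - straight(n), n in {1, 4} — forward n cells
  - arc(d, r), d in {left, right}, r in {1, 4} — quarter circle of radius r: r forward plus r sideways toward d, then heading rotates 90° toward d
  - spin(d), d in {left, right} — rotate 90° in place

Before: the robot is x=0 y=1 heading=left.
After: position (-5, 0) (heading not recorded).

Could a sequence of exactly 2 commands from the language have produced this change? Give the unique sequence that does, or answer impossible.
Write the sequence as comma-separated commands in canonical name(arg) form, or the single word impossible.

key: running arc(left, 1) before straight(4) would end elsewhere — order is forced
start: x=0 y=1 heading=left
1. straight(4) → x=-4 y=1 heading=left
2. arc(left, 1) → x=-5 y=0 heading=down
no other 2-command option fits: unique.

straight(4), arc(left, 1)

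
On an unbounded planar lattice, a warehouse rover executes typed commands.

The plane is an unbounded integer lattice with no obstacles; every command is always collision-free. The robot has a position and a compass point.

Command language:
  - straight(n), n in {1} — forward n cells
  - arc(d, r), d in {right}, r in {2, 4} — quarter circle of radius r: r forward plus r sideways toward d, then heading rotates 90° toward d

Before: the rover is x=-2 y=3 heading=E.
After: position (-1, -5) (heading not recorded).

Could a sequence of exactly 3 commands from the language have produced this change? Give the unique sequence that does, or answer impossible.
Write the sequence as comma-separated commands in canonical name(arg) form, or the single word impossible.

key: order matters: swapping straight(1) and arc(right, 4) lands elsewhere
initial: x=-2 y=3 heading=E
1. straight(1) → x=-1 y=3 heading=E
2. arc(right, 4) → x=3 y=-1 heading=S
3. arc(right, 4) → x=-1 y=-5 heading=W
all 27 alternatives checked — unique.

straight(1), arc(right, 4), arc(right, 4)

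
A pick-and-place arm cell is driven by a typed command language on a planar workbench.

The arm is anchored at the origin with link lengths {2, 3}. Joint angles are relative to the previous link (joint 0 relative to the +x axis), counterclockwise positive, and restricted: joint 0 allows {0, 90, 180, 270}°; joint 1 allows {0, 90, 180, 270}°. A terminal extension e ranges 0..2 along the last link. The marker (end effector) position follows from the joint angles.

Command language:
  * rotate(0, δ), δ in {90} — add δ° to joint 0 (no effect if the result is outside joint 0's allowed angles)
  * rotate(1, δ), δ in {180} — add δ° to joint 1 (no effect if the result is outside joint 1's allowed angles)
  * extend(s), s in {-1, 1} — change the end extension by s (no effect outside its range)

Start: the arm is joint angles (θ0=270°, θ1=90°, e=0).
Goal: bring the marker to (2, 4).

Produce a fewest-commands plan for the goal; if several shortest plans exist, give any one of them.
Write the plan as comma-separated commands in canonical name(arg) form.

rotate(0, 90), extend(1)

start: joint angles (θ0=270°, θ1=90°, e=0)
step 1 (rotate(0, 90)): joint angles (θ0=0°, θ1=90°, e=0)
step 2 (extend(1)): joint angles (θ0=0°, θ1=90°, e=1)
minimal: 2 command(s), checked below 2.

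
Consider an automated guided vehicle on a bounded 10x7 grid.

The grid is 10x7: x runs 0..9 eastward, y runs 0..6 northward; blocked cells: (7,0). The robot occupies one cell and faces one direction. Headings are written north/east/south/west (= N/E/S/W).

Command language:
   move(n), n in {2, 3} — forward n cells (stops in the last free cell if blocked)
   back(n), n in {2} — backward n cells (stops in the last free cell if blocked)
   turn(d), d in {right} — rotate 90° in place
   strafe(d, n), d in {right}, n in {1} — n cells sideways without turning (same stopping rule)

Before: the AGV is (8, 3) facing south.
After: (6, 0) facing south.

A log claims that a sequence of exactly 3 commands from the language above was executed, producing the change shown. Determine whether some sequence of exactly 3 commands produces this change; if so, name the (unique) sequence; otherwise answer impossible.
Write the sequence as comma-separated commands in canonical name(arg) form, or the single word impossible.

key: still facing S at the end — nothing in the sequence rotates
begin: (8, 3) facing south
[1] after strafe(right, 1): (7, 3) facing south
[2] after strafe(right, 1): (6, 3) facing south
[3] after move(3): (6, 0) facing south
no other 3-command option fits: unique.

strafe(right, 1), strafe(right, 1), move(3)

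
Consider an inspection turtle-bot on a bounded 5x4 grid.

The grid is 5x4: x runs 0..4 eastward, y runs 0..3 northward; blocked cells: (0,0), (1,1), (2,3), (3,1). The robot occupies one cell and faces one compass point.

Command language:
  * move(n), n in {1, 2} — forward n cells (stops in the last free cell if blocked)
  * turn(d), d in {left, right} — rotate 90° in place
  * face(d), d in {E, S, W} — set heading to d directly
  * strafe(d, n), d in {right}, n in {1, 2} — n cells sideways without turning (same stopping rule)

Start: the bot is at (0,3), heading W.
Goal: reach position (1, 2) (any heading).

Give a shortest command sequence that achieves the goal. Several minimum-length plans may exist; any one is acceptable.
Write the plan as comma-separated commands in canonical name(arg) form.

face(E), move(2), strafe(right, 2)

t0: at (0,3), heading W
1. face(E) → at (0,3), heading E
2. move(2) → at (1,3), heading E
3. strafe(right, 2) → at (1,2), heading E
no 2-step plan works, so 3 is optimal.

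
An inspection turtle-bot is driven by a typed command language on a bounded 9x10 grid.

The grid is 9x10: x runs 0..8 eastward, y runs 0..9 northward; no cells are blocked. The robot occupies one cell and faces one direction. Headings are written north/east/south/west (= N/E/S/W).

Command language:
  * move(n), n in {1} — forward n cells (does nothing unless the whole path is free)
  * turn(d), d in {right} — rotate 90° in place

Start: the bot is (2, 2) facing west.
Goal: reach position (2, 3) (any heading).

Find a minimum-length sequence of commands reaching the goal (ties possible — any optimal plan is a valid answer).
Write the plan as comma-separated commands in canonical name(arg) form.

turn(right), move(1)

start: (2, 2) facing west
[1] after turn(right): (2, 2) facing north
[2] after move(1): (2, 3) facing north
no 1-step plan works, so 2 is optimal.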